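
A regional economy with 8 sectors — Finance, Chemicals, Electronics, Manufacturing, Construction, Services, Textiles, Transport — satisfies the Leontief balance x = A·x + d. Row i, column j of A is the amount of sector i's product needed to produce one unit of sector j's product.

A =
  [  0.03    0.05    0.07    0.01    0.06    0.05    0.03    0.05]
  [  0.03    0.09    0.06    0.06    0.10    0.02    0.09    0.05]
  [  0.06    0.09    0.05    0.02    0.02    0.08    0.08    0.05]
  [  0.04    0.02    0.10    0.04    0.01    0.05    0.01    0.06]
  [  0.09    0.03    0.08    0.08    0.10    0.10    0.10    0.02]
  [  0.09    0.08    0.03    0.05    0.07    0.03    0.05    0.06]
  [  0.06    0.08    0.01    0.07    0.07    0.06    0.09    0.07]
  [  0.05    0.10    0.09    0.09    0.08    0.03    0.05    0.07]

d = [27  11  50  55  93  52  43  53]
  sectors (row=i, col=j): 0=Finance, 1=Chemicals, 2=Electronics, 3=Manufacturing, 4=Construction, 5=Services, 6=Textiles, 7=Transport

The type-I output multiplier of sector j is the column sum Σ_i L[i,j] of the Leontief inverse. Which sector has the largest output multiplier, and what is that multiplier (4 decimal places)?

Chemicals (2.0252)

Form M = I − A:
  [  0.97   -0.05   -0.07   -0.01   -0.06   -0.05   -0.03   -0.05]
  [ -0.03    0.91   -0.06   -0.06   -0.10   -0.02   -0.09   -0.05]
  [ -0.06   -0.09    0.95   -0.02   -0.02   -0.08   -0.08   -0.05]
  [ -0.04   -0.02   -0.10    0.96   -0.01   -0.05   -0.01   -0.06]
  [ -0.09   -0.03   -0.08   -0.08    0.90   -0.10   -0.10   -0.02]
  [ -0.09   -0.08   -0.03   -0.05   -0.07    0.97   -0.05   -0.06]
  [ -0.06   -0.08   -0.01   -0.07   -0.07   -0.06    0.91   -0.07]
  [ -0.05   -0.10   -0.09   -0.09   -0.08   -0.03   -0.05    0.93]
Leontief inverse L = M⁻¹:
  [  1.0697    0.0979    0.1104    0.0464    0.1054    0.0869    0.0762    0.0853]
  [  0.0847    1.1544    0.1185    0.1139    0.1646    0.0735    0.1563    0.1004]
  [  0.1073    0.1519    1.0981    0.0654    0.0779    0.1221    0.1364    0.0970]
  [  0.0742    0.0644    0.1379    1.0696    0.0455    0.0822    0.0474    0.0937]
  [  0.1563    0.1027    0.1455    0.1371    1.1708    0.1630    0.1716    0.0792]
  [  0.1372    0.1378    0.0849    0.0962    0.1287    1.0759    0.1057    0.1057]
  [  0.1143    0.1447    0.0693    0.1242    0.1357    0.1100    1.1521    0.1224]
  [  0.1082    0.1714    0.1573    0.1462    0.1475    0.0870    0.1188    1.1259]
Total output x = L · d:
  x_0 = 1.0697·27 + 0.0979·11 + 0.1104·50 + 0.0464·55 + 0.1054·93 + 0.0869·52 + 0.0762·43 + 0.0853·53 = 60.1505
  x_1 = 0.0847·27 + 1.1544·11 + 0.1185·50 + 0.1139·55 + 0.1646·93 + 0.0735·52 + 0.1563·43 + 0.1004·53 = 58.3441
  x_2 = 0.1073·27 + 0.1519·11 + 1.0981·50 + 0.0654·55 + 0.0779·93 + 0.1221·52 + 0.1364·43 + 0.0970·53 = 87.6627
  x_3 = 0.0742·27 + 0.0644·11 + 0.1379·50 + 1.0696·55 + 0.0455·93 + 0.0822·52 + 0.0474·43 + 0.0937·53 = 83.9458
  x_4 = 0.1563·27 + 0.1027·11 + 0.1455·50 + 0.1371·55 + 1.1708·93 + 0.1630·52 + 0.1716·43 + 0.0792·53 = 149.0918
  x_5 = 0.1372·27 + 0.1378·11 + 0.0849·50 + 0.0962·55 + 0.1287·93 + 1.0759·52 + 0.1057·43 + 0.1057·53 = 92.8196
  x_6 = 0.1143·27 + 0.1447·11 + 0.0693·50 + 0.1242·55 + 0.1357·93 + 0.1100·52 + 1.1521·43 + 0.1224·53 = 89.3361
  x_7 = 0.1082·27 + 0.1714·11 + 0.1573·50 + 0.1462·55 + 0.1475·93 + 0.0870·52 + 0.1188·43 + 1.1259·53 = 103.7263
Output multipliers (column sums of L):
  Finance: 1.8518
  Chemicals: 2.0252
  Electronics: 1.9217
  Manufacturing: 1.7989
  Construction: 1.9760
  Services: 1.8005
  Textiles: 1.9645
  Transport: 1.8096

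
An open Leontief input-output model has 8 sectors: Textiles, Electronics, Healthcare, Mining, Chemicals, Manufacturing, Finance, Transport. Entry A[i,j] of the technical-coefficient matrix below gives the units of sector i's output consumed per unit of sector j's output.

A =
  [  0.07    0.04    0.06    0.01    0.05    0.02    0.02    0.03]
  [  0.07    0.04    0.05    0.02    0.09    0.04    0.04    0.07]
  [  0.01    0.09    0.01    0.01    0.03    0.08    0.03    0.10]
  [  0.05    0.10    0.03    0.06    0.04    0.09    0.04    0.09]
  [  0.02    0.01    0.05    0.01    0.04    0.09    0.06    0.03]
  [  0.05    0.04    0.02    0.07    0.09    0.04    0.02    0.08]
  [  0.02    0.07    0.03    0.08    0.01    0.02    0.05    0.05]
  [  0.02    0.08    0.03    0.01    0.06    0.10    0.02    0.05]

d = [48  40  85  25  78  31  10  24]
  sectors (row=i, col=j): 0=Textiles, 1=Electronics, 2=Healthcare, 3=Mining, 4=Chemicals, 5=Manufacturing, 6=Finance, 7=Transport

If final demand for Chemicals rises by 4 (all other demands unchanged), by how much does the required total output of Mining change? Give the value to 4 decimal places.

Form M = I − A:
  [  0.93   -0.04   -0.06   -0.01   -0.05   -0.02   -0.02   -0.03]
  [ -0.07    0.96   -0.05   -0.02   -0.09   -0.04   -0.04   -0.07]
  [ -0.01   -0.09    0.99   -0.01   -0.03   -0.08   -0.03   -0.10]
  [ -0.05   -0.10   -0.03    0.94   -0.04   -0.09   -0.04   -0.09]
  [ -0.02   -0.01   -0.05   -0.01    0.96   -0.09   -0.06   -0.03]
  [ -0.05   -0.04   -0.02   -0.07   -0.09    0.96   -0.02   -0.08]
  [ -0.02   -0.07   -0.03   -0.08   -0.01   -0.02    0.95   -0.05]
  [ -0.02   -0.08   -0.03   -0.01   -0.06   -0.10   -0.02    0.95]
Leontief inverse L = M⁻¹:
  [  1.0883    0.0651    0.0775    0.0218    0.0746    0.0476    0.0359    0.0576]
  [  0.0945    1.0748    0.0743    0.0385    0.1246    0.0808    0.0630    0.1077]
  [  0.0334    0.1214    1.0304    0.0288    0.0664    0.1157    0.0490    0.1356]
  [  0.0838    0.1455    0.0589    1.0869    0.0876    0.1389    0.0669    0.1405]
  [  0.0374    0.0375    0.0655    0.0292    1.0661    0.1185    0.0768    0.0613]
  [  0.0755    0.0762    0.0443    0.0899    0.1257    1.0836    0.0432    0.1187]
  [  0.0423    0.1044    0.0489    0.0995    0.0392    0.0535    1.0691    0.0856]
  [  0.0440    0.1098    0.0509    0.0295    0.0965    0.1356    0.0402    1.0868]
Total output x = L · d:
  x_0 = 1.0883·48 + 0.0651·40 + 0.0775·85 + 0.0218·25 + 0.0746·78 + 0.0476·31 + 0.0359·10 + 0.0576·24 = 71.0079
  x_1 = 0.0945·48 + 1.0748·40 + 0.0743·85 + 0.0385·25 + 0.1246·78 + 0.0808·31 + 0.0630·10 + 0.1077·24 = 70.2379
  x_2 = 0.0334·48 + 0.1214·40 + 1.0304·85 + 0.0288·25 + 0.0664·78 + 0.1157·31 + 0.0490·10 + 0.1356·24 = 107.2713
  x_3 = 0.0838·48 + 0.1455·40 + 0.0589·85 + 1.0869·25 + 0.0876·78 + 0.1389·31 + 0.0669·10 + 0.1405·24 = 57.2051
  x_4 = 0.0374·48 + 0.0375·40 + 0.0655·85 + 0.0292·25 + 1.0661·78 + 0.1185·31 + 0.0768·10 + 0.0613·24 = 98.6580
  x_5 = 0.0755·48 + 0.0762·40 + 0.0443·85 + 0.0899·25 + 0.1257·78 + 1.0836·31 + 0.0432·10 + 0.1187·24 = 59.3515
  x_6 = 0.0423·48 + 0.1044·40 + 0.0489·85 + 0.0995·25 + 0.0392·78 + 0.0535·31 + 1.0691·10 + 0.0856·24 = 30.3094
  x_7 = 0.0440·48 + 0.1098·40 + 0.0509·85 + 0.0295·25 + 0.0965·78 + 0.1356·31 + 0.0402·10 + 1.0868·24 = 49.7792
Δx_3 = L[3,4] · Δd_4 = 0.0876 · 4 = 0.3505

0.3505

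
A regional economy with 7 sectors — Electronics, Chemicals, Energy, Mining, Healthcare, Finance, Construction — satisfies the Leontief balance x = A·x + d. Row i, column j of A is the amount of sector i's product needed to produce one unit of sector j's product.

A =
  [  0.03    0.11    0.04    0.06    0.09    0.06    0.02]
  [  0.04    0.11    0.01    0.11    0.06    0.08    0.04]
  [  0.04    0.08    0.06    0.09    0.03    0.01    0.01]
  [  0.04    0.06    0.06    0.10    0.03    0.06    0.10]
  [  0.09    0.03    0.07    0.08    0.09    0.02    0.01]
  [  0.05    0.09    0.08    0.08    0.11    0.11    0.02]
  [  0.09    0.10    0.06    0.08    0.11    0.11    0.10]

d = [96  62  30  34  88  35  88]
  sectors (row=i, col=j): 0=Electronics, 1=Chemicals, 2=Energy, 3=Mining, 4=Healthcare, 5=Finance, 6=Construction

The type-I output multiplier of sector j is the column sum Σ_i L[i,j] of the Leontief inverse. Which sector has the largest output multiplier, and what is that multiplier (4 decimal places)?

Form M = I − A:
  [  0.97   -0.11   -0.04   -0.06   -0.09   -0.06   -0.02]
  [ -0.04    0.89   -0.01   -0.11   -0.06   -0.08   -0.04]
  [ -0.04   -0.08    0.94   -0.09   -0.03   -0.01   -0.01]
  [ -0.04   -0.06   -0.06    0.90   -0.03   -0.06   -0.10]
  [ -0.09   -0.03   -0.07   -0.08    0.91   -0.02   -0.01]
  [ -0.05   -0.09   -0.08   -0.08   -0.11    0.89   -0.02]
  [ -0.09   -0.10   -0.06   -0.08   -0.11   -0.11    0.90]
Leontief inverse L = M⁻¹:
  [  1.0697    0.1689    0.0782    0.1263    0.1426    0.1061    0.0501]
  [  0.0840    1.1781    0.0536    0.1849    0.1201    0.1372    0.0798]
  [  0.0676    0.1265    1.0880    0.1417    0.0653    0.0437    0.0367]
  [  0.0859    0.1304    0.1059    1.1746    0.0908    0.1176    0.1430]
  [  0.1253    0.0826    0.1068    0.1384    1.1361    0.0565    0.0369]
  [  0.1014    0.1664    0.1331    0.1654    0.1791    1.1692    0.0575]
  [  0.1562    0.1982    0.1251    0.1842    0.2008    0.1890    1.1517]
Total output x = L · d:
  x_0 = 1.0697·96 + 0.1689·62 + 0.0782·30 + 0.1263·34 + 0.1426·88 + 0.1061·35 + 0.0501·88 = 140.4736
  x_1 = 0.0840·96 + 1.1781·62 + 0.0536·30 + 0.1849·34 + 0.1201·88 + 0.1372·35 + 0.0798·88 = 111.3954
  x_2 = 0.0676·96 + 0.1265·62 + 1.0880·30 + 0.1417·34 + 0.0653·88 + 0.0437·35 + 0.0367·88 = 62.2916
  x_3 = 0.0859·96 + 0.1304·62 + 0.1059·30 + 1.1746·34 + 0.0908·88 + 0.1176·35 + 0.1430·88 = 84.1386
  x_4 = 0.1253·96 + 0.0826·62 + 0.1068·30 + 0.1384·34 + 1.1361·88 + 0.0565·35 + 0.0369·88 = 130.2564
  x_5 = 0.1014·96 + 0.1664·62 + 0.1331·30 + 0.1654·34 + 0.1791·88 + 1.1692·35 + 0.0575·88 = 91.4050
  x_6 = 0.1562·96 + 0.1982·62 + 0.1251·30 + 0.1842·34 + 0.2008·88 + 0.1890·35 + 1.1517·88 = 162.9261
Output multipliers (column sums of L):
  Electronics: 1.6901
  Chemicals: 2.0511
  Energy: 1.6908
  Mining: 2.1155
  Healthcare: 1.9347
  Finance: 1.8193
  Construction: 1.5556

Mining (2.1155)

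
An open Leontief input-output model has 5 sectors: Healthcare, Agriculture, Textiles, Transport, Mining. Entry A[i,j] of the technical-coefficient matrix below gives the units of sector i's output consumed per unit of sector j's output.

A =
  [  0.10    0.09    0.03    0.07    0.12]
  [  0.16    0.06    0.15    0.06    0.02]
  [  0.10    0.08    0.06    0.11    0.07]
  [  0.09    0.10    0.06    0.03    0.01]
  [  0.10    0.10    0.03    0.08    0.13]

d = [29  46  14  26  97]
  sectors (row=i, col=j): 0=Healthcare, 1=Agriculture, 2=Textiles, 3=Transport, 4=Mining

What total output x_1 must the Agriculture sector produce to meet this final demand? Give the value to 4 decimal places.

71.8931

Form M = I − A:
  [  0.90   -0.09   -0.03   -0.07   -0.12]
  [ -0.16    0.94   -0.15   -0.06   -0.02]
  [ -0.10   -0.08    0.94   -0.11   -0.07]
  [ -0.09   -0.10   -0.06    0.97   -0.01]
  [ -0.10   -0.10   -0.03   -0.08    0.87]
Leontief inverse L = M⁻¹:
  [  1.1770    0.1499    0.0745    0.1169    0.1731]
  [  0.2418    1.1242    0.1969    0.1156    0.0764]
  [  0.1766    0.1402    1.1056    0.1566    0.1183]
  [  0.1469    0.1402    0.0964    1.0647    0.0435]
  [  0.1827    0.1642    0.0782    0.1300    1.1862]
Total output x = L · d:
  x_0 = 1.1770·29 + 0.1499·46 + 0.0745·14 + 0.1169·26 + 0.1731·97 = 61.9018
  x_1 = 0.2418·29 + 1.1242·46 + 0.1969·14 + 0.1156·26 + 0.0764·97 = 71.8931
  x_2 = 0.1766·29 + 0.1402·46 + 1.1056·14 + 0.1566·26 + 0.1183·97 = 42.6000
  x_3 = 0.1469·29 + 0.1402·46 + 0.0964·14 + 1.0647·26 + 0.0435·97 = 43.9591
  x_4 = 0.1827·29 + 0.1642·46 + 0.0782·14 + 0.1300·26 + 1.1862·97 = 132.3842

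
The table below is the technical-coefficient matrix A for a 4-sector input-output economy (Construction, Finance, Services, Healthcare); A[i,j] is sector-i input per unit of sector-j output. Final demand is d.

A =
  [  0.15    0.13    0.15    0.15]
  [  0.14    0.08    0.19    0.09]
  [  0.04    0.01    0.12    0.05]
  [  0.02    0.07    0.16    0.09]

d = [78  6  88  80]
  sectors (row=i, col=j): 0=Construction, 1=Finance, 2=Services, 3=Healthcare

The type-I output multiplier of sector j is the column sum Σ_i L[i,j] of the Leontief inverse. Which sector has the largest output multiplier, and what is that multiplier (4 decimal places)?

Form M = I − A:
  [  0.85   -0.13   -0.15   -0.15]
  [ -0.14    0.92   -0.19   -0.09]
  [ -0.04   -0.01    0.88   -0.05]
  [ -0.02   -0.07   -0.16    0.91]
Leontief inverse L = M⁻¹:
  [  1.2280    0.1948    0.2946    0.2379]
  [  0.2047    1.1316    0.3088    0.1626]
  [  0.0612    0.0272    1.1666    0.0769]
  [  0.0535    0.0961    0.2354    1.1302]
Total output x = L · d:
  x_0 = 1.2280·78 + 0.1948·6 + 0.2946·88 + 0.2379·80 = 141.9131
  x_1 = 0.2047·78 + 1.1316·6 + 0.3088·88 + 0.1626·80 = 62.9444
  x_2 = 0.0612·78 + 0.0272·6 + 1.1666·88 + 0.0769·80 = 113.7496
  x_3 = 0.0535·78 + 0.0961·6 + 0.2354·88 + 1.1302·80 = 115.8729
Output multipliers (column sums of L):
  Construction: 1.5474
  Finance: 1.4497
  Services: 2.0054
  Healthcare: 1.6075

Services (2.0054)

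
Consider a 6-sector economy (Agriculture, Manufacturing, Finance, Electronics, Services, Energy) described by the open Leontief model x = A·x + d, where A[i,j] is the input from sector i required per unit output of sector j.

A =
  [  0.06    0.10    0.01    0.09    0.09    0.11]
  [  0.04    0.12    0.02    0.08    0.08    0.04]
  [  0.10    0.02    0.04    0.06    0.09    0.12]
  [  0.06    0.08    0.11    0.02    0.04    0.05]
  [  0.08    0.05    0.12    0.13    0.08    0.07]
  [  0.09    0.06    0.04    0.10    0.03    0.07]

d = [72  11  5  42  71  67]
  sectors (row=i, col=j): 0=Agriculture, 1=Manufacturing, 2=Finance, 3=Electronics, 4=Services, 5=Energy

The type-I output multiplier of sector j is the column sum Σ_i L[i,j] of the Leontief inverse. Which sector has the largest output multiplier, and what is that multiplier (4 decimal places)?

Electronics (1.8297)

Form M = I − A:
  [  0.94   -0.10   -0.01   -0.09   -0.09   -0.11]
  [ -0.04    0.88   -0.02   -0.08   -0.08   -0.04]
  [ -0.10   -0.02    0.96   -0.06   -0.09   -0.12]
  [ -0.06   -0.08   -0.11    0.98   -0.04   -0.05]
  [ -0.08   -0.05   -0.12   -0.13    0.92   -0.07]
  [ -0.09   -0.06   -0.04   -0.10   -0.03    0.93]
Leontief inverse L = M⁻¹:
  [  1.1144    0.1612    0.0571    0.1545    0.1407    0.1650]
  [  0.0833    1.1720    0.0595    0.1321    0.1244    0.0844]
  [  0.1552    0.0735    1.0837    0.1232    0.1388    0.1784]
  [  0.1054    0.1241    0.1411    1.0703    0.0847    0.0999]
  [  0.1469    0.1133    0.1753    0.1994    1.1416    0.1415]
  [  0.1360    0.1114    0.0768    0.1503    0.0735    1.1197]
Total output x = L · d:
  x_0 = 1.1144·72 + 0.1612·11 + 0.0571·5 + 0.1545·42 + 0.1407·71 + 0.1650·67 = 109.8338
  x_1 = 0.0833·72 + 1.1720·11 + 0.0595·5 + 0.1321·42 + 0.1244·71 + 0.0844·67 = 39.2195
  x_2 = 0.1552·72 + 0.0735·11 + 1.0837·5 + 0.1232·42 + 0.1388·71 + 0.1784·67 = 44.3810
  x_3 = 0.1054·72 + 0.1241·11 + 0.1411·5 + 1.0703·42 + 0.0847·71 + 0.0999·67 = 67.3178
  x_4 = 0.1469·72 + 0.1133·11 + 0.1753·5 + 0.1994·42 + 1.1416·71 + 0.1415·67 = 111.6100
  x_5 = 0.1360·72 + 0.1114·11 + 0.0768·5 + 0.1503·42 + 0.0735·71 + 1.1197·67 = 97.9500
Output multipliers (column sums of L):
  Agriculture: 1.7411
  Manufacturing: 1.7556
  Finance: 1.5935
  Electronics: 1.8297
  Services: 1.7037
  Energy: 1.7889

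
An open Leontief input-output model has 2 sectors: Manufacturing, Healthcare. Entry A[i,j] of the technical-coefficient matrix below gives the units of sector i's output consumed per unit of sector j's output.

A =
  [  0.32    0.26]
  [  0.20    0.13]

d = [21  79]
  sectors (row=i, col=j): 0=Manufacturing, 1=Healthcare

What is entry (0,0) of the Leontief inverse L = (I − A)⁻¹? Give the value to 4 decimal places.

L[0,0] = 1.6123

Form M = I − A:
  [  0.68   -0.26]
  [ -0.20    0.87]
Leontief inverse L = M⁻¹:
  [  1.6123    0.4818]
  [  0.3706    1.2602]
Total output x = L · d:
  x_0 = 1.6123·21 + 0.4818·79 = 71.9236
  x_1 = 0.3706·21 + 1.2602·79 = 107.3388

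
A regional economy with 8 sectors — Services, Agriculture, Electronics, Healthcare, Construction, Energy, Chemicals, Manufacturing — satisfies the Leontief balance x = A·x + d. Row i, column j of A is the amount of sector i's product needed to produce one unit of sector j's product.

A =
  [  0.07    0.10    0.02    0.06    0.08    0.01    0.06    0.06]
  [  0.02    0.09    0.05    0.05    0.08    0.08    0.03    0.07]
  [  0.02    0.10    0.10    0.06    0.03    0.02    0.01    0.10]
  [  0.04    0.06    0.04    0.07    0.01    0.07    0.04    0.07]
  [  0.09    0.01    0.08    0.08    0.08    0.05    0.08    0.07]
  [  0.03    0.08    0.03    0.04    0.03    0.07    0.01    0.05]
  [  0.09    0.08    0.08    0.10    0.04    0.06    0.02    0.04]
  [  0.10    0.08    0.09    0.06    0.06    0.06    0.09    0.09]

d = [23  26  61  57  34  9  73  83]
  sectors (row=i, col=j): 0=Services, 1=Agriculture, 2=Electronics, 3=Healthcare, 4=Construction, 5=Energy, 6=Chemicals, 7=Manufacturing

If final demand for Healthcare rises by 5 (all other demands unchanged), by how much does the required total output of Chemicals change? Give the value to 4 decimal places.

0.7959

Form M = I − A:
  [  0.93   -0.10   -0.02   -0.06   -0.08   -0.01   -0.06   -0.06]
  [ -0.02    0.91   -0.05   -0.05   -0.08   -0.08   -0.03   -0.07]
  [ -0.02   -0.10    0.90   -0.06   -0.03   -0.02   -0.01   -0.10]
  [ -0.04   -0.06   -0.04    0.93   -0.01   -0.07   -0.04   -0.07]
  [ -0.09   -0.01   -0.08   -0.08    0.92   -0.05   -0.08   -0.07]
  [ -0.03   -0.08   -0.03   -0.04   -0.03    0.93   -0.01   -0.05]
  [ -0.09   -0.08   -0.08   -0.10   -0.04   -0.06    0.98   -0.04]
  [ -0.10   -0.08   -0.09   -0.06   -0.06   -0.06   -0.09    0.91]
Leontief inverse L = M⁻¹:
  [  1.1229    0.1656    0.0741    0.1186    0.1300    0.0583    0.1018    0.1217]
  [  0.0692    1.1557    0.1055    0.1059    0.1270    0.1303    0.0689    0.1332]
  [  0.0648    0.1668    1.1562    0.1126    0.0740    0.0660    0.0473    0.1642]
  [  0.0807    0.1192    0.0846    1.1168    0.0470    0.1120    0.0713    0.1226]
  [  0.1517    0.0872    0.1442    0.1483    1.1321    0.1016    0.1260    0.1422]
  [  0.0632    0.1291    0.0674    0.0785    0.0636    1.1063    0.0369    0.0948]
  [  0.1393    0.1539    0.1352    0.1592    0.0883    0.1097    1.0597    0.1075]
  [  0.1691    0.1736    0.1647    0.1378    0.1234    0.1223    0.1422    1.1746]
Total output x = L · d:
  x_0 = 1.1229·23 + 0.1656·26 + 0.0741·61 + 0.1186·57 + 0.1300·34 + 0.0583·9 + 0.1018·73 + 0.1217·83 = 63.8959
  x_1 = 0.0692·23 + 1.1557·26 + 0.1055·61 + 0.1059·57 + 0.1270·34 + 0.1303·9 + 0.0689·73 + 0.1332·83 = 65.6922
  x_2 = 0.0648·23 + 0.1668·26 + 1.1562·61 + 0.1126·57 + 0.0740·34 + 0.0660·9 + 0.0473·73 + 0.1642·83 = 102.9680
  x_3 = 0.0807·23 + 0.1192·26 + 0.0846·61 + 1.1168·57 + 0.0470·34 + 0.1120·9 + 0.0713·73 + 0.1226·83 = 91.7533
  x_4 = 0.1517·23 + 0.0872·26 + 0.1442·61 + 0.1483·57 + 1.1321·34 + 0.1016·9 + 0.1260·73 + 0.1422·83 = 83.4085
  x_5 = 0.0632·23 + 0.1291·26 + 0.0674·61 + 0.0785·57 + 0.0636·34 + 1.1063·9 + 0.0369·73 + 0.0948·83 = 36.0808
  x_6 = 0.1393·23 + 0.1539·26 + 0.1352·61 + 0.1592·57 + 0.0883·34 + 0.1097·9 + 1.0597·73 + 0.1075·83 = 114.7947
  x_7 = 0.1691·23 + 0.1736·26 + 0.1647·61 + 0.1378·57 + 0.1234·34 + 0.1223·9 + 0.1422·73 + 1.1746·83 = 139.4705
Δx_6 = L[6,3] · Δd_3 = 0.1592 · 5 = 0.7959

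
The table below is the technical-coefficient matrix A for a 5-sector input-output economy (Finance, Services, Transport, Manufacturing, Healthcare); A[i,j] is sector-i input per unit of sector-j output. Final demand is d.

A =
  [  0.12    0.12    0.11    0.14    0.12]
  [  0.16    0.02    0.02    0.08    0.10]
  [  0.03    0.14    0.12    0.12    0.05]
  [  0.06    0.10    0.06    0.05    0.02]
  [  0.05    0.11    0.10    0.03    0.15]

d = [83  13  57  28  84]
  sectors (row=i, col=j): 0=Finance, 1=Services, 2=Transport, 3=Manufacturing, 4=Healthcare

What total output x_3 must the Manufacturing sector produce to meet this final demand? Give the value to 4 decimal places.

52.5821

Form M = I − A:
  [  0.88   -0.12   -0.11   -0.14   -0.12]
  [ -0.16    0.98   -0.02   -0.08   -0.10]
  [ -0.03   -0.14    0.88   -0.12   -0.05]
  [ -0.06   -0.10   -0.06    0.95   -0.02]
  [ -0.05   -0.11   -0.10   -0.03    0.85]
Leontief inverse L = M⁻¹:
  [  1.2116    0.2238    0.1965    0.2290    0.2143]
  [  0.2204    1.0921    0.0810    0.1400    0.1676]
  [  0.0977    0.2118    1.1787    0.1847    0.1124]
  [  0.1083    0.1464    0.0988    1.0954    0.0641]
  [  0.1151    0.1846    0.1642    0.0920    1.2263]
Total output x = L · d:
  x_0 = 1.2116·83 + 0.2238·13 + 0.1965·57 + 0.2290·28 + 0.2143·84 = 139.0840
  x_1 = 0.2204·83 + 1.0921·13 + 0.0810·57 + 0.1400·28 + 0.1676·84 = 55.1047
  x_2 = 0.0977·83 + 0.2118·13 + 1.1787·57 + 0.1847·28 + 0.1124·84 = 92.6610
  x_3 = 0.1083·83 + 0.1464·13 + 0.0988·57 + 1.0954·28 + 0.0641·84 = 52.5821
  x_4 = 0.1151·83 + 0.1846·13 + 0.1642·57 + 0.0920·28 + 1.2263·84 = 126.8933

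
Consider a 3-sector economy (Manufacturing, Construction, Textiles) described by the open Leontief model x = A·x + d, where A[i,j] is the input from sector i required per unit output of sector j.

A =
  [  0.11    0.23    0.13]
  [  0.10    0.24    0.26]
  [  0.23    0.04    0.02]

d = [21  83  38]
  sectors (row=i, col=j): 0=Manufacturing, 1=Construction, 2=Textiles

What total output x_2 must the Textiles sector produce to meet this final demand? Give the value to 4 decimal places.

60.4794

Form M = I − A:
  [  0.89   -0.23   -0.13]
  [ -0.10    0.76   -0.26]
  [ -0.23   -0.04    0.98]
Leontief inverse L = M⁻¹:
  [  1.2362    0.3882    0.2670]
  [  0.2656    1.4178    0.4114]
  [  0.3010    0.1490    1.0999]
Total output x = L · d:
  x_0 = 1.2362·21 + 0.3882·83 + 0.2670·38 = 68.3227
  x_1 = 0.2656·21 + 1.4178·83 + 0.4114·38 = 138.8907
  x_2 = 0.3010·21 + 0.1490·83 + 1.0999·38 = 60.4794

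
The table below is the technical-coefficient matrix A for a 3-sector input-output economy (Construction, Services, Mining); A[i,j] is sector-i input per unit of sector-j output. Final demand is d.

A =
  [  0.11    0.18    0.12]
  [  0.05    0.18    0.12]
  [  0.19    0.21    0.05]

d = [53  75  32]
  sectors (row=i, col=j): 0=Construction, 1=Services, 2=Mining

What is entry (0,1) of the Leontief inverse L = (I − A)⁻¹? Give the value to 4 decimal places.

Form M = I − A:
  [  0.89   -0.18   -0.12]
  [ -0.05    0.82   -0.12]
  [ -0.19   -0.21    0.95]
Leontief inverse L = M⁻¹:
  [  1.1810    0.3074    0.1880]
  [  0.1101    1.2889    0.1767]
  [  0.2605    0.3464    1.1293]
Total output x = L · d:
  x_0 = 1.1810·53 + 0.3074·75 + 0.1880·32 = 91.6637
  x_1 = 0.1101·53 + 1.2889·75 + 0.1767·32 = 108.1639
  x_2 = 0.2605·53 + 0.3464·75 + 1.1293·32 = 75.9269

L[0,1] = 0.3074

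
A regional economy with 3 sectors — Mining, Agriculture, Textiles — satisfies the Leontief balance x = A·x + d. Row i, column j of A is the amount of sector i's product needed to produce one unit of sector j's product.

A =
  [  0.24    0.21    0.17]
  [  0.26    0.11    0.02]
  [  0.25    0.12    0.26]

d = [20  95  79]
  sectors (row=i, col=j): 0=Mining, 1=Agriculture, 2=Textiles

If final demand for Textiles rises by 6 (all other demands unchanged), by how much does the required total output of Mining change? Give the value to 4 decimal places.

Form M = I − A:
  [  0.76   -0.21   -0.17]
  [ -0.26    0.89   -0.02]
  [ -0.25   -0.12    0.74]
Leontief inverse L = M⁻¹:
  [  1.5845    0.4245    0.3755]
  [  0.4767    1.2554    0.1434]
  [  0.6126    0.3470    1.5015]
Total output x = L · d:
  x_0 = 1.5845·20 + 0.4245·95 + 0.3755·79 = 101.6821
  x_1 = 0.4767·20 + 1.2554·95 + 0.1434·79 = 140.1281
  x_2 = 0.6126·20 + 0.3470·95 + 1.5015·79 = 163.8323
Δx_0 = L[0,2] · Δd_2 = 0.3755 · 6 = 2.2529

2.2529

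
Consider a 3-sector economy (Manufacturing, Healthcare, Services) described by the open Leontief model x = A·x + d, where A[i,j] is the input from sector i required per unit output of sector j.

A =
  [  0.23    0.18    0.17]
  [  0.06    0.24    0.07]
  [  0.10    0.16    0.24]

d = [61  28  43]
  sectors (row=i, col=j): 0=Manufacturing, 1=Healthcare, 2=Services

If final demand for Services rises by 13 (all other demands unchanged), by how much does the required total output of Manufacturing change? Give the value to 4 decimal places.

4.4731

Form M = I − A:
  [  0.77   -0.18   -0.17]
  [ -0.06    0.76   -0.07]
  [ -0.10   -0.16    0.76]
Leontief inverse L = M⁻¹:
  [  1.3744    0.3980    0.3441]
  [  0.1276    1.3788    0.1555]
  [  0.2077    0.3426    1.3938]
Total output x = L · d:
  x_0 = 1.3744·61 + 0.3980·28 + 0.3441·43 = 109.7766
  x_1 = 0.1276·61 + 1.3788·28 + 0.1555·43 = 53.0795
  x_2 = 0.2077·61 + 0.3426·28 + 1.3938·43 = 82.1979
Δx_0 = L[0,2] · Δd_2 = 0.3441 · 13 = 4.4731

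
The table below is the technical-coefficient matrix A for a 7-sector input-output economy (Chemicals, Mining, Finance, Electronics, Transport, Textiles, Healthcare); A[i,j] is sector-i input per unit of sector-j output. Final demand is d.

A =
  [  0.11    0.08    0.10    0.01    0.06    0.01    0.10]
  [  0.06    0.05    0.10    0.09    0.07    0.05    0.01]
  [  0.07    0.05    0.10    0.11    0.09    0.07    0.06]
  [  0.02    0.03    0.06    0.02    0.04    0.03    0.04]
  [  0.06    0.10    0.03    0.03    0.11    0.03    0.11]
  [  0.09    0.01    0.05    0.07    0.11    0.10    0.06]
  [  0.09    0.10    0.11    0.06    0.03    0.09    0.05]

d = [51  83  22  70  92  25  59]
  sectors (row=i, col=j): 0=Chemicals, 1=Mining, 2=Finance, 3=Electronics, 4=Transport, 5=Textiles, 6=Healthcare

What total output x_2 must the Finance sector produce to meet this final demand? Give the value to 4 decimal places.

79.2167

Form M = I − A:
  [  0.89   -0.08   -0.10   -0.01   -0.06   -0.01   -0.10]
  [ -0.06    0.95   -0.10   -0.09   -0.07   -0.05   -0.01]
  [ -0.07   -0.05    0.90   -0.11   -0.09   -0.07   -0.06]
  [ -0.02   -0.03   -0.06    0.98   -0.04   -0.03   -0.04]
  [ -0.06   -0.10   -0.03   -0.03    0.89   -0.03   -0.11]
  [ -0.09   -0.01   -0.05   -0.07   -0.11    0.90   -0.06]
  [ -0.09   -0.10   -0.11   -0.06   -0.03   -0.09    0.95]
Leontief inverse L = M⁻¹:
  [  1.1784    0.1407    0.1772    0.0623    0.1235    0.0566    0.1572]
  [  0.1132    1.0956    0.1598    0.1337    0.1290    0.0893    0.0597]
  [  0.1397    0.1105    1.1773    0.1651    0.1639    0.1226    0.1239]
  [  0.0525    0.0581    0.0960    1.0475    0.0741    0.0555    0.0684]
  [  0.1239    0.1599    0.1003    0.0787    1.1732    0.0763    0.1650]
  [  0.1569    0.0669    0.1173    0.1159    0.1789    1.1478    0.1227]
  [  0.1618    0.1565    0.1903    0.1187    0.1029    0.1436    1.1093]
Total output x = L · d:
  x_0 = 1.1784·51 + 0.1407·83 + 0.1772·22 + 0.0623·70 + 0.1235·92 + 0.0566·25 + 0.1572·59 = 102.0836
  x_1 = 0.1132·51 + 1.0956·83 + 0.1598·22 + 0.1337·70 + 0.1290·92 + 0.0893·25 + 0.0597·59 = 127.2094
  x_2 = 0.1397·51 + 0.1105·83 + 1.1773·22 + 0.1651·70 + 0.1639·92 + 0.1226·25 + 0.1239·59 = 79.2167
  x_3 = 0.0525·51 + 0.0581·83 + 0.0960·22 + 1.0475·70 + 0.0741·92 + 0.0555·25 + 0.0684·59 = 95.1789
  x_4 = 0.1239·51 + 0.1599·83 + 0.1003·22 + 0.0787·70 + 1.1732·92 + 0.0763·25 + 0.1650·59 = 146.8814
  x_5 = 0.1569·51 + 0.0669·83 + 0.1173·22 + 0.1159·70 + 0.1789·92 + 1.1478·25 + 0.1227·59 = 76.6388
  x_6 = 0.1618·51 + 0.1565·83 + 0.1903·22 + 0.1187·70 + 0.1029·92 + 0.1436·25 + 1.1093·59 = 112.2494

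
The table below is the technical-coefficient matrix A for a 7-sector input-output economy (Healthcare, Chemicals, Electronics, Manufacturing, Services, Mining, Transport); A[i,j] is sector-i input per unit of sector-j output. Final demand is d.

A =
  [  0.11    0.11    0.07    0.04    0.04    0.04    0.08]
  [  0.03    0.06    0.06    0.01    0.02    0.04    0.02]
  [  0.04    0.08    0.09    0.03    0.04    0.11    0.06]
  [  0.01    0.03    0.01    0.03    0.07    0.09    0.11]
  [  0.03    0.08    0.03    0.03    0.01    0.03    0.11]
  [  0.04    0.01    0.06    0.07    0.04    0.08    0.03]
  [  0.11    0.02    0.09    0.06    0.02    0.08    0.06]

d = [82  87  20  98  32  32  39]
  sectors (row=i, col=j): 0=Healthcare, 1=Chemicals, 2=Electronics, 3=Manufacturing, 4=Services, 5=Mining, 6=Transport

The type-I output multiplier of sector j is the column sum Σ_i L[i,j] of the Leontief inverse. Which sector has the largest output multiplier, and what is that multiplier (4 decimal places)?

Form M = I − A:
  [  0.89   -0.11   -0.07   -0.04   -0.04   -0.04   -0.08]
  [ -0.03    0.94   -0.06   -0.01   -0.02   -0.04   -0.02]
  [ -0.04   -0.08    0.91   -0.03   -0.04   -0.11   -0.06]
  [ -0.01   -0.03   -0.01    0.97   -0.07   -0.09   -0.11]
  [ -0.03   -0.08   -0.03   -0.03    0.99   -0.03   -0.11]
  [ -0.04   -0.01   -0.06   -0.07   -0.04    0.92   -0.03]
  [ -0.11   -0.02   -0.09   -0.06   -0.02   -0.08    0.94]
Leontief inverse L = M⁻¹:
  [  1.1573    0.1573    0.1211    0.0697    0.0661    0.0918    0.1284]
  [  0.0498    1.0820    0.0850    0.0242    0.0325    0.0664    0.0414]
  [  0.0776    0.1170    1.1360    0.0594    0.0641    0.1610    0.1012]
  [  0.0424    0.0543    0.0442    1.0555    0.0873    0.1282    0.1454]
  [  0.0618    0.1053    0.0642    0.0507    1.0264    0.0655    0.1397]
  [  0.0668    0.0369    0.0909    0.0926    0.0602    1.1191    0.0659]
  [  0.1536    0.0615    0.1367    0.0907    0.0471    0.1324    1.1073]
Total output x = L · d:
  x_0 = 1.1573·82 + 0.1573·87 + 0.1211·20 + 0.0697·98 + 0.0661·32 + 0.0918·32 + 0.1284·39 = 127.8969
  x_1 = 0.0498·82 + 1.0820·87 + 0.0850·20 + 0.0242·98 + 0.0325·32 + 0.0664·32 + 0.0414·39 = 107.0692
  x_2 = 0.0776·82 + 0.1170·87 + 1.1360·20 + 0.0594·98 + 0.0641·32 + 0.1610·32 + 0.1012·39 = 56.2287
  x_3 = 0.0424·82 + 0.0543·87 + 0.0442·20 + 1.0555·98 + 0.0873·32 + 0.1282·32 + 0.1454·39 = 125.0933
  x_4 = 0.0618·82 + 0.1053·87 + 0.0642·20 + 0.0507·98 + 1.0264·32 + 0.0655·32 + 0.1397·39 = 60.8824
  x_5 = 0.0668·82 + 0.0369·87 + 0.0909·20 + 0.0926·98 + 0.0602·32 + 1.1191·32 + 0.0659·39 = 59.8989
  x_6 = 0.1536·82 + 0.0615·87 + 0.1367·20 + 0.0907·98 + 0.0471·32 + 0.1324·32 + 1.1073·39 = 78.4955
Output multipliers (column sums of L):
  Healthcare: 1.6093
  Chemicals: 1.6143
  Electronics: 1.6780
  Manufacturing: 1.4429
  Services: 1.3838
  Mining: 1.7644
  Transport: 1.7293

Mining (1.7644)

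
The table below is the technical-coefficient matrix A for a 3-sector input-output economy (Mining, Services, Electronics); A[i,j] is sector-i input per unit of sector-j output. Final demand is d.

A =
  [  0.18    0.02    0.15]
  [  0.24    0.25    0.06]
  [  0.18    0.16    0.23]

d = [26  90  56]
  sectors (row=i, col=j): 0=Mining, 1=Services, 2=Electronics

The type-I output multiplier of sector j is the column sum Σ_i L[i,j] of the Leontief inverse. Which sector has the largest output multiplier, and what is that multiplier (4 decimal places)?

Form M = I − A:
  [  0.82   -0.02   -0.15]
  [ -0.24    0.75   -0.06]
  [ -0.18   -0.16    0.77]
Leontief inverse L = M⁻¹:
  [  1.3033    0.0904    0.2609]
  [  0.4489    1.3870    0.1955]
  [  0.3979    0.3093    1.4003]
Total output x = L · d:
  x_0 = 1.3033·26 + 0.0904·90 + 0.2609·56 = 56.6340
  x_1 = 0.4489·26 + 1.3870·90 + 0.1955·56 = 147.4513
  x_2 = 0.3979·26 + 0.3093·90 + 1.4003·56 = 116.6056
Output multipliers (column sums of L):
  Mining: 2.1501
  Services: 1.7868
  Electronics: 1.8568

Mining (2.1501)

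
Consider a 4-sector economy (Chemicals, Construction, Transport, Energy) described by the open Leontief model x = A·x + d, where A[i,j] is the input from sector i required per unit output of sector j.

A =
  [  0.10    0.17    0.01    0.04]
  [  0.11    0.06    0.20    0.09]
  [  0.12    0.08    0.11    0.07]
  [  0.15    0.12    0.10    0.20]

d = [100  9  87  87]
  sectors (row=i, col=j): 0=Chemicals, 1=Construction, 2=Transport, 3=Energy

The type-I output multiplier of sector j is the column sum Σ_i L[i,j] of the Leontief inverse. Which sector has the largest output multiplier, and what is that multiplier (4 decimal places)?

Chemicals (1.8386)

Form M = I − A:
  [  0.90   -0.17   -0.01   -0.04]
  [ -0.11    0.94   -0.20   -0.09]
  [ -0.12   -0.08    0.89   -0.07]
  [ -0.15   -0.12   -0.10    0.80]
Leontief inverse L = M⁻¹:
  [  1.1640    0.2284    0.0746    0.0904]
  [  0.2043    1.1453    0.2780    0.1634]
  [  0.1968    0.1521    1.1746    0.1297]
  [  0.2735    0.2336    0.2025    1.3077]
Total output x = L · d:
  x_0 = 1.1640·100 + 0.2284·9 + 0.0746·87 + 0.0904·87 = 132.8137
  x_1 = 0.2043·100 + 1.1453·9 + 0.2780·87 + 0.1634·87 = 69.1384
  x_2 = 0.1968·100 + 0.1521·9 + 1.1746·87 + 0.1297·87 = 134.5252
  x_3 = 0.2735·100 + 0.2336·9 + 0.2025·87 + 1.3077·87 = 160.8390
Output multipliers (column sums of L):
  Chemicals: 1.8386
  Construction: 1.7595
  Transport: 1.7297
  Energy: 1.6912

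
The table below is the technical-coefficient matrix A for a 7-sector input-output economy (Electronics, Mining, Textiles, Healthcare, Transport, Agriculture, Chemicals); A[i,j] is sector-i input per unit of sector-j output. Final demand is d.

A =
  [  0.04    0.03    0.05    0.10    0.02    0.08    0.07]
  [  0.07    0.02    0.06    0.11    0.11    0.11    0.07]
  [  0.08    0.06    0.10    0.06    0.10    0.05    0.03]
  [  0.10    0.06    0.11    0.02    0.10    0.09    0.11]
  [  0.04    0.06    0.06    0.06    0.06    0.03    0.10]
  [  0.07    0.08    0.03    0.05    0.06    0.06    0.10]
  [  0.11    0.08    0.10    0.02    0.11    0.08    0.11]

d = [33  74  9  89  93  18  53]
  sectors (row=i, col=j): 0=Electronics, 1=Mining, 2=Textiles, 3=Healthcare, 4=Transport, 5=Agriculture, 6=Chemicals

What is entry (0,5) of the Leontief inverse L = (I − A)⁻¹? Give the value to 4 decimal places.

Form M = I − A:
  [  0.96   -0.03   -0.05   -0.10   -0.02   -0.08   -0.07]
  [ -0.07    0.98   -0.06   -0.11   -0.11   -0.11   -0.07]
  [ -0.08   -0.06    0.90   -0.06   -0.10   -0.05   -0.03]
  [ -0.10   -0.06   -0.11    0.98   -0.10   -0.09   -0.11]
  [ -0.04   -0.06   -0.06   -0.06    0.94   -0.03   -0.10]
  [ -0.07   -0.08   -0.03   -0.05   -0.06    0.94   -0.10]
  [ -0.11   -0.08   -0.10   -0.02   -0.11   -0.08    0.89]
Leontief inverse L = M⁻¹:
  [  1.1006    0.0767    0.1093    0.1426    0.0841    0.1366    0.1387]
  [  0.1487    1.0842    0.1387    0.1700    0.1939    0.1834    0.1650]
  [  0.1453    0.1116    1.1681    0.1174    0.1726    0.1134    0.1062]
  [  0.1825    0.1263    0.1928    1.0894    0.1899    0.1684    0.2057]
  [  0.1023    0.1075    0.1231    0.1072    1.1287    0.0886    0.1707]
  [  0.1362    0.1308    0.0950    0.1035    0.1320    1.1251    0.1782]
  [  0.1947    0.1474    0.1853    0.0931    0.2029    0.1620    1.2092]
Total output x = L · d:
  x_0 = 1.1006·33 + 0.0767·74 + 0.1093·9 + 0.1426·89 + 0.0841·93 + 0.1366·18 + 0.1387·53 = 73.3022
  x_1 = 0.1487·33 + 1.0842·74 + 0.1387·9 + 0.1700·89 + 0.1939·93 + 0.1834·18 + 0.1650·53 = 131.5888
  x_2 = 0.1453·33 + 0.1116·74 + 1.1681·9 + 0.1174·89 + 0.1726·93 + 0.1134·18 + 0.1062·53 = 57.7369
  x_3 = 0.1825·33 + 0.1263·74 + 0.1928·9 + 1.0894·89 + 0.1899·93 + 0.1684·18 + 0.2057·53 = 145.6553
  x_4 = 0.1023·33 + 0.1075·74 + 0.1231·9 + 0.1072·89 + 1.1287·93 + 0.0886·18 + 0.1707·53 = 137.5884
  x_5 = 0.1362·33 + 0.1308·74 + 0.0950·9 + 0.1035·89 + 0.1320·93 + 1.1251·18 + 0.1782·53 = 66.2171
  x_6 = 0.1947·33 + 0.1474·74 + 0.1853·9 + 0.0931·89 + 0.2029·93 + 0.1620·18 + 1.2092·53 = 113.1564

L[0,5] = 0.1366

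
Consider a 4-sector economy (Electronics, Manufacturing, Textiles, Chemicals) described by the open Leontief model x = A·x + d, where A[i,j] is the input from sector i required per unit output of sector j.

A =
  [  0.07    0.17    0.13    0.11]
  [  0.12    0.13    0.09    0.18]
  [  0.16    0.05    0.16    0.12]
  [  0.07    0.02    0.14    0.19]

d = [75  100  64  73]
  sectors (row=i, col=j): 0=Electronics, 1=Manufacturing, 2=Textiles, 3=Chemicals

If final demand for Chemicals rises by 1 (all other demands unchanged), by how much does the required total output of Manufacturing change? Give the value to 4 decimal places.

Form M = I − A:
  [  0.93   -0.17   -0.13   -0.11]
  [ -0.12    0.87   -0.09   -0.18]
  [ -0.16   -0.05    0.84   -0.12]
  [ -0.07   -0.02   -0.14    0.81]
Leontief inverse L = M⁻¹:
  [  1.1691    0.2486    0.2494    0.2510]
  [  0.2191    1.2125    0.2191    0.3316]
  [  0.2573    0.1301    1.2866    0.2545]
  [  0.1509    0.0739    0.2493    1.3084]
Total output x = L · d:
  x_0 = 1.1691·75 + 0.2486·100 + 0.2494·64 + 0.2510·73 = 146.8213
  x_1 = 0.2191·75 + 1.2125·100 + 0.2191·64 + 0.3316·73 = 175.9097
  x_2 = 0.2573·75 + 0.1301·100 + 1.2866·64 + 0.2545·73 = 133.2246
  x_3 = 0.1509·75 + 0.0739·100 + 0.2493·64 + 1.3084·73 = 130.1817
Δx_1 = L[1,3] · Δd_3 = 0.3316 · 1 = 0.3316

0.3316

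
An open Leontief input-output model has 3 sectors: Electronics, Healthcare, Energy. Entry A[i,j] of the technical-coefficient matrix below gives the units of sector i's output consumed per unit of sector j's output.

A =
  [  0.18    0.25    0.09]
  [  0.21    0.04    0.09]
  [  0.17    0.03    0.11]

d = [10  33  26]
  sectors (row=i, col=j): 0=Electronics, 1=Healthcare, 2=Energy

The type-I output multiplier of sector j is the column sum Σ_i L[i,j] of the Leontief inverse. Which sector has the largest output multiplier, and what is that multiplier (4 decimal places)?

Form M = I − A:
  [  0.82   -0.25   -0.09]
  [ -0.21    0.96   -0.09]
  [ -0.17   -0.03    0.89]
Leontief inverse L = M⁻¹:
  [  1.3464    0.3560    0.1721]
  [  0.3196    1.1295    0.1465]
  [  0.2679    0.1061    1.1614]
Total output x = L · d:
  x_0 = 1.3464·10 + 0.3560·33 + 0.1721·26 = 29.6875
  x_1 = 0.3196·10 + 1.1295·33 + 0.1465·26 = 44.2795
  x_2 = 0.2679·10 + 0.1061·33 + 1.1614·26 = 36.3767
Output multipliers (column sums of L):
  Electronics: 1.9340
  Healthcare: 1.5916
  Energy: 1.4801

Electronics (1.9340)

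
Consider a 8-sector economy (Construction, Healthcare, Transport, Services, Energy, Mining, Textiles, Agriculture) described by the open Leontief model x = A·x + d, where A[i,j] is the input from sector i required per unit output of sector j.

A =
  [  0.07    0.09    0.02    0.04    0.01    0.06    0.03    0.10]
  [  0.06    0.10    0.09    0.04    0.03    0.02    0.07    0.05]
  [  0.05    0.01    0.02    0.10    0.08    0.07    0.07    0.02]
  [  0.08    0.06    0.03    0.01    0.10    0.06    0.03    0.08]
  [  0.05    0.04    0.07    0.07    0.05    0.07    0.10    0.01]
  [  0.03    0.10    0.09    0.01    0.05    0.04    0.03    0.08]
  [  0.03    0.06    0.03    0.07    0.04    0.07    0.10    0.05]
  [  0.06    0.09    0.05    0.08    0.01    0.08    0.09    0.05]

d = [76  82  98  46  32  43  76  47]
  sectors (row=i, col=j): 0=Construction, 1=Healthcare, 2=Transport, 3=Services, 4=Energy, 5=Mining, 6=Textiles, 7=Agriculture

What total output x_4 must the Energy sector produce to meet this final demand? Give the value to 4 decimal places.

Form M = I − A:
  [  0.93   -0.09   -0.02   -0.04   -0.01   -0.06   -0.03   -0.10]
  [ -0.06    0.90   -0.09   -0.04   -0.03   -0.02   -0.07   -0.05]
  [ -0.05   -0.01    0.98   -0.10   -0.08   -0.07   -0.07   -0.02]
  [ -0.08   -0.06   -0.03    0.99   -0.10   -0.06   -0.03   -0.08]
  [ -0.05   -0.04   -0.07   -0.07    0.95   -0.07   -0.10   -0.01]
  [ -0.03   -0.10   -0.09   -0.01   -0.05    0.96   -0.03   -0.08]
  [ -0.03   -0.06   -0.03   -0.07   -0.04   -0.07    0.90   -0.05]
  [ -0.06   -0.09   -0.05   -0.08   -0.01   -0.08   -0.09    0.95]
Leontief inverse L = M⁻¹:
  [  1.1124    0.1502    0.0611    0.0784    0.0401    0.1028    0.0786    0.1461]
  [  0.1051    1.1572    0.1308    0.0863    0.0676    0.0676    0.1258    0.0950]
  [  0.0906    0.0622    1.0580    0.1360    0.1180    0.1151    0.1180    0.0637]
  [  0.1238    0.1195    0.0741    1.0540    0.1328    0.1078    0.0851    0.1246]
  [  0.0928    0.0955    0.1105    0.1125    1.0911    0.1183    0.1537    0.0561]
  [  0.0717    0.1541    0.1316    0.0549    0.0844    1.0846    0.0839    0.1197]
  [  0.0725    0.1185    0.0723    0.1111    0.0781    0.1171    1.1543    0.0962]
  [  0.1093    0.1577    0.0973    0.1254    0.0523    0.1317    0.1483    1.1045]
Total output x = L · d:
  x_0 = 1.1124·76 + 0.1502·82 + 0.0611·98 + 0.0784·46 + 0.0401·32 + 0.1028·43 + 0.0786·76 + 0.1461·47 = 125.0032
  x_1 = 0.1051·76 + 1.1572·82 + 0.1308·98 + 0.0863·46 + 0.0676·32 + 0.0676·43 + 0.1258·76 + 0.0950·47 = 138.7688
  x_2 = 0.0906·76 + 0.0622·82 + 1.0580·98 + 0.1360·46 + 0.1180·32 + 0.1151·43 + 0.1180·76 + 0.0637·47 = 142.6081
  x_3 = 0.1238·76 + 0.1195·82 + 0.0741·98 + 1.0540·46 + 0.1328·32 + 0.1078·43 + 0.0851·76 + 0.1246·47 = 96.1590
  x_4 = 0.0928·76 + 0.0955·82 + 0.1105·98 + 0.1125·46 + 1.0911·32 + 0.1183·43 + 0.1537·76 + 0.0561·47 = 85.2063
  x_5 = 0.0717·76 + 0.1541·82 + 0.1316·98 + 0.0549·46 + 0.0844·32 + 1.0846·43 + 0.0839·76 + 0.1197·47 = 94.8585
  x_6 = 0.0725·76 + 0.1185·82 + 0.0723·98 + 0.1111·46 + 0.0781·32 + 0.1171·43 + 1.1543·76 + 0.0962·47 = 127.2074
  x_7 = 0.1093·76 + 0.1577·82 + 0.0973·98 + 0.1254·46 + 0.0523·32 + 0.1317·43 + 0.1483·76 + 1.1045·47 = 107.0547

85.2063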